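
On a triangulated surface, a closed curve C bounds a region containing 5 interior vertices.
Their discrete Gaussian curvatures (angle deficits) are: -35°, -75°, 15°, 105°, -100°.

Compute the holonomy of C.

Holonomy = total enclosed curvature = (-35°) + (-75°) + 15° + 105° + (-100°) = -90°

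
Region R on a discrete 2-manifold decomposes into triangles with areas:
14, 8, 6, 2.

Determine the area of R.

14 + 8 + 6 + 2 = 30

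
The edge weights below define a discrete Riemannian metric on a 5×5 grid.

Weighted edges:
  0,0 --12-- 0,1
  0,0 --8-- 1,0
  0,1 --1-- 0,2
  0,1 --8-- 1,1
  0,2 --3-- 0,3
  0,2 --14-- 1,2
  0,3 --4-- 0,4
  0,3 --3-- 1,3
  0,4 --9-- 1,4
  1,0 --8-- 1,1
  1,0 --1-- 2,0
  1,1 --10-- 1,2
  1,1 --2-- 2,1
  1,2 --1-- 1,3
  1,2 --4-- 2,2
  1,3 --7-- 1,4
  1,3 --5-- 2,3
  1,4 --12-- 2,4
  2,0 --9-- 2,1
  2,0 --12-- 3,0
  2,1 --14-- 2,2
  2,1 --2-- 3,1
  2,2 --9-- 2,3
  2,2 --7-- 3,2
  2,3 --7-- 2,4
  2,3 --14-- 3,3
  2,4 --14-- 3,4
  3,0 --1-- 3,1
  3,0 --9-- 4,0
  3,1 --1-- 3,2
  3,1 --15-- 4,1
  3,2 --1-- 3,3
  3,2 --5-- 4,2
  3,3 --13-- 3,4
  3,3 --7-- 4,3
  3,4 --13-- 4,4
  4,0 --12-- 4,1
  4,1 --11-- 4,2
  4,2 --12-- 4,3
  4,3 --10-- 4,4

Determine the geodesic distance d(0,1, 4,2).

Shortest path: 0,1 → 1,1 → 2,1 → 3,1 → 3,2 → 4,2, total weight = 18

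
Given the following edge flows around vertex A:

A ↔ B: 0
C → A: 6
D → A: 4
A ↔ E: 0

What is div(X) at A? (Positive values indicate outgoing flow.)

Divergence = sum of outgoing flows = 0 + (-6) + (-4) + 0 = -10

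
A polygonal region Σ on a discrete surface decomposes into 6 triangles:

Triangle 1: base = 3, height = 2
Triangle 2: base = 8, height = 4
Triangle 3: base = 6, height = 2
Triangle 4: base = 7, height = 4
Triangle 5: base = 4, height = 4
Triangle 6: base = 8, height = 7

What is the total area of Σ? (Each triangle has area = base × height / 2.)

(1/2)×3×2 + (1/2)×8×4 + (1/2)×6×2 + (1/2)×7×4 + (1/2)×4×4 + (1/2)×8×7 = 75.0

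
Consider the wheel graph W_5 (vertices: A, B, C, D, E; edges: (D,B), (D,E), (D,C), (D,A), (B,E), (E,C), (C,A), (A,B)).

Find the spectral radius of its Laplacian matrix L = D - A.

The wheel W_5 is the join K_1 ∨ C_4 (a hub joined to every vertex of a cycle of length 4). For a join G ∨ H (G on p vertices, H on q vertices) the Laplacian spectrum is 0, p+q, the eigenvalues of L(G) other than one 0 each shifted by +q, and the eigenvalues of L(H) other than one 0 each shifted by +p. With G = K_1 (p = 1, nothing left after dropping its 0) and H = C_4 (q = 4, eigenvalues 2 − 2cos(2πk/4), k = 0, …, 3; drop k = 0), the spectrum of W_5 is 0, 5, and 1 + (2 − 2cos(2πk/4)) = 3 − 2cos(2πk/4) for k = 1, …, 3:
k=1: 3 − 2cos(π/2) = 3.0; k=2: 3 − 2cos(π) = 5.0; k=3: 3 − 2cos(3π/2) = 3.0.
Laplacian eigenvalues: [0.0, 3.0, 3.0, 5.0, 5.0]. Largest eigenvalue (spectral radius) = 5.0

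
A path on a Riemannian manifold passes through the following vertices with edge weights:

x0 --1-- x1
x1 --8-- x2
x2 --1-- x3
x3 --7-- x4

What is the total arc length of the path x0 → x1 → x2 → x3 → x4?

Arc length = 1 + 8 + 1 + 7 = 17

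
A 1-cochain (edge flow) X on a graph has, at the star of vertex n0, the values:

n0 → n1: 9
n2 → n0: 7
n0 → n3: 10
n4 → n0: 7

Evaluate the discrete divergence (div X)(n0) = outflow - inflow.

Divergence = sum of outgoing flows = 9 + (-7) + 10 + (-7) = 5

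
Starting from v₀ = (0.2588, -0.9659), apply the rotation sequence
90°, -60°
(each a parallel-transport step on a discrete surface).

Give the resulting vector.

Total rotation: 90° + (-60°) = 30°. Final vector: (0.7071, -0.7071)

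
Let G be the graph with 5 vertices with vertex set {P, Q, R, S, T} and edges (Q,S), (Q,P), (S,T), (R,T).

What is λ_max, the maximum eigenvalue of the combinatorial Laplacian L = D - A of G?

Degrees: deg(P) = 1, deg(Q) = 2, deg(R) = 1, deg(S) = 2, deg(T) = 2.
L = D − A with rows/columns ordered (P, Q, R, S, T):
  [ 1, -1,  0,  0,  0]
  [-1,  2,  0, -1,  0]
  [ 0,  0,  1,  0, -1]
  [ 0, -1,  0,  2, -1]
  [ 0,  0, -1, -1,  2]
Characteristic polynomial: det(λI − L) = λ(λ² − 3λ + 1)(λ² − 5λ + 5).
Roots: λ = 0; (λ² − 3λ + 1) = 0 ⇒ λ = (3 ± √5)/2 ≈ 0.382, 2.618; (λ² − 5λ + 5) = 0 ⇒ λ = (5 ± √5)/2 ≈ 1.382, 3.618.
(Check: the roots sum (with multiplicity) to 8, matching trace L = Σdeg = 2·4 = 8.)
Laplacian eigenvalues: [0.0, 0.382, 1.382, 2.618, 3.618]. Largest eigenvalue (spectral radius) = 3.618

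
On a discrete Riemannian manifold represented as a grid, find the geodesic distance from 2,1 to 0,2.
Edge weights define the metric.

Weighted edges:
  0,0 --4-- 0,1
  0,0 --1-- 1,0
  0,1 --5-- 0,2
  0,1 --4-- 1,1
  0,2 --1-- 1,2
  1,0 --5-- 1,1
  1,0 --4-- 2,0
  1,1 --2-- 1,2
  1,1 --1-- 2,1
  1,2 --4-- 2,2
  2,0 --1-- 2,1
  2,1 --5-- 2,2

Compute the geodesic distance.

Shortest path: 2,1 → 1,1 → 1,2 → 0,2, total weight = 4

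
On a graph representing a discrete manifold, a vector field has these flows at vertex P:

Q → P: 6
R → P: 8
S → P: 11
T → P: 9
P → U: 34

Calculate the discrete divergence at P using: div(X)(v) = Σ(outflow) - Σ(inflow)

Divergence = sum of outgoing flows = (-6) + (-8) + (-11) + (-9) + 34 = 0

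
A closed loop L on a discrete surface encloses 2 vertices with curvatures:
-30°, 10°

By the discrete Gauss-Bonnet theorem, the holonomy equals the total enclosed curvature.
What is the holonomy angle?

Holonomy = total enclosed curvature = (-30°) + 10° = -20°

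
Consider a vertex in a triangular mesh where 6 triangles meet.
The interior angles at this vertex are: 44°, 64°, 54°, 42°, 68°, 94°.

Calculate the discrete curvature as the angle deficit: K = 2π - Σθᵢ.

Sum of angles = 366°. K = 360° - 366° = -6° = -π/30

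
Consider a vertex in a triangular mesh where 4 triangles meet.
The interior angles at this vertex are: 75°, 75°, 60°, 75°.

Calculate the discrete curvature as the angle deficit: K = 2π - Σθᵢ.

Sum of angles = 285°. K = 360° - 285° = 75° = 5π/12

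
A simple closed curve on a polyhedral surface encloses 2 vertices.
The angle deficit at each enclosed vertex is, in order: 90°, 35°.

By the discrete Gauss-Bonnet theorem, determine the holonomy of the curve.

Holonomy = total enclosed curvature = 90° + 35° = 125°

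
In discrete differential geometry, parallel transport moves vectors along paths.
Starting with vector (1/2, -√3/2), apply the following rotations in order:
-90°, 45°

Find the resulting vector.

Total rotation: (-90°) + 45° = -45°. Final vector: (-0.2588, -0.9659)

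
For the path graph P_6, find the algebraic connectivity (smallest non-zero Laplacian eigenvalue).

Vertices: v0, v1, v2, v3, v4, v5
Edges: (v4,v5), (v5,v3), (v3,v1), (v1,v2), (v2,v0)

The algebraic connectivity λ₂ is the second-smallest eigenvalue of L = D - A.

The path graph P_n has Laplacian eigenvalues λ_k = 2 − 2cos(kπ/n), k = 0, 1, …, n−1. Here n = 6:
k=0: 2 − 2cos(0) = 0.0; k=1: 2 − 2cos(π/6) = 0.2679; k=2: 2 − 2cos(π/3) = 1.0; k=3: 2 − 2cos(π/2) = 2.0; k=4: 2 − 2cos(2π/3) = 3.0; k=5: 2 − 2cos(5π/6) = 3.7321.
Laplacian eigenvalues: [0.0, 0.2679, 1.0, 2.0, 3.0, 3.7321]. Algebraic connectivity (smallest non-zero eigenvalue) = 0.2679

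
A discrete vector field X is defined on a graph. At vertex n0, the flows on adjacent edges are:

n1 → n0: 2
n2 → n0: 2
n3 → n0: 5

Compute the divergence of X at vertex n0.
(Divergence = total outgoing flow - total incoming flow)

Divergence = sum of outgoing flows = (-2) + (-2) + (-5) = -9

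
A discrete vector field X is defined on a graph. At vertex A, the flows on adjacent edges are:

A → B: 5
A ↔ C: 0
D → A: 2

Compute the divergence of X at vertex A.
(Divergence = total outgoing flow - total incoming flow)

Divergence = sum of outgoing flows = 5 + 0 + (-2) = 3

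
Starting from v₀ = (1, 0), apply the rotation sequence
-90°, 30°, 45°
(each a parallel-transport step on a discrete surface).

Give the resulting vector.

Total rotation: (-90°) + 30° + 45° = -15°. Final vector: (0.9659, -0.2588)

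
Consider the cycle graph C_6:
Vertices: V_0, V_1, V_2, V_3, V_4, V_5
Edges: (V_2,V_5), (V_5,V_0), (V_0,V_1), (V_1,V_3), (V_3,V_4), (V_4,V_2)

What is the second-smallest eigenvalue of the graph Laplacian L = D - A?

The cycle graph C_n has Laplacian eigenvalues λ_k = 2 − 2cos(2πk/n), k = 0, 1, …, n−1. Here n = 6:
k=0: 2 − 2cos(0) = 0.0; k=1: 2 − 2cos(π/3) = 1.0; k=2: 2 − 2cos(2π/3) = 3.0; k=3: 2 − 2cos(π) = 4.0; k=4: 2 − 2cos(4π/3) = 3.0; k=5: 2 − 2cos(5π/3) = 1.0.
Laplacian eigenvalues: [0.0, 1.0, 1.0, 3.0, 3.0, 4.0]. Algebraic connectivity (smallest non-zero eigenvalue) = 1.0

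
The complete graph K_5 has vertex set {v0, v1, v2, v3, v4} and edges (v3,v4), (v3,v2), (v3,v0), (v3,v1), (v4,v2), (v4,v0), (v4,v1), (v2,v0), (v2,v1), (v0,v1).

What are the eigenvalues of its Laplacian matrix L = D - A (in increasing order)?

For the complete graph K_n, L = nI − J (J = all-ones matrix). J has eigenvalues n (once, eigenvector 𝟙) and 0 (multiplicity n−1), so L has eigenvalues 0 (once) and n (multiplicity n−1). Here n = 5: eigenvalue 0 once and 5 with multiplicity 4.
Laplacian eigenvalues (increasing order): [0.0, 5.0, 5.0, 5.0, 5.0]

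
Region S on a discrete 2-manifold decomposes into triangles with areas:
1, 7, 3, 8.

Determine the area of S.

1 + 7 + 3 + 8 = 19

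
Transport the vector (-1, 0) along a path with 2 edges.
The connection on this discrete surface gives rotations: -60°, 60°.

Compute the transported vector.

Total rotation: (-60°) + 60° = 0°. Final vector: (-1, 0)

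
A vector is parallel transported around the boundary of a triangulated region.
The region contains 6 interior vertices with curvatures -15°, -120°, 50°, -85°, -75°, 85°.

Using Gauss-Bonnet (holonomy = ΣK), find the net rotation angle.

Holonomy = total enclosed curvature = (-15°) + (-120°) + 50° + (-85°) + (-75°) + 85° = -160°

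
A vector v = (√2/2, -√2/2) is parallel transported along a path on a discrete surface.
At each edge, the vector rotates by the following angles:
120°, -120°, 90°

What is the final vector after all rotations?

Total rotation: 120° + (-120°) + 90° = 90°. Final vector: (0.7071, 0.7071)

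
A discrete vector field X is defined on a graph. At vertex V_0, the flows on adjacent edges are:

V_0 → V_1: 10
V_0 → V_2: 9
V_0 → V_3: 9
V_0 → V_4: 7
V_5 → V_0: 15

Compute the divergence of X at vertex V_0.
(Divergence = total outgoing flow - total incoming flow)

Divergence = sum of outgoing flows = 10 + 9 + 9 + 7 + (-15) = 20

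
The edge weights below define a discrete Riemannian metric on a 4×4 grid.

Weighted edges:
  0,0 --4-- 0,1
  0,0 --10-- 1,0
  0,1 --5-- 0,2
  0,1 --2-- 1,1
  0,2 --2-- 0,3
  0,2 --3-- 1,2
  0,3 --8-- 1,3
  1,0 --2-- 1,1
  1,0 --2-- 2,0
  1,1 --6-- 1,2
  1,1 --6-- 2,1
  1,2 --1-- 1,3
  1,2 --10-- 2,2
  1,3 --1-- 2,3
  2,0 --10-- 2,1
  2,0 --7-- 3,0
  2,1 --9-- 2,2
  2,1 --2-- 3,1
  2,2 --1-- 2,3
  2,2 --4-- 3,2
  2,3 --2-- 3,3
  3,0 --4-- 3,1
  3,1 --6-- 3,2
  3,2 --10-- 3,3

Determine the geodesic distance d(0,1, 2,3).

Shortest path: 0,1 → 1,1 → 1,2 → 1,3 → 2,3, total weight = 10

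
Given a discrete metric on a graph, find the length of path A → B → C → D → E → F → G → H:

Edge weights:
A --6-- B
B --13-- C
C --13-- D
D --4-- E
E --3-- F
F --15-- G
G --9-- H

Arc length = 6 + 13 + 13 + 4 + 3 + 15 + 9 = 63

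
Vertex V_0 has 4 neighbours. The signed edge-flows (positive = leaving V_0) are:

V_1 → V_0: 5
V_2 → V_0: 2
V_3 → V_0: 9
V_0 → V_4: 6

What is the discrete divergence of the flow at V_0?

Divergence = sum of outgoing flows = (-5) + (-2) + (-9) + 6 = -10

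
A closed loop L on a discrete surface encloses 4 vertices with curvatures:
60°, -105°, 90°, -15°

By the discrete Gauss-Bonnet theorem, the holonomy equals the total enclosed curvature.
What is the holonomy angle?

Holonomy = total enclosed curvature = 60° + (-105°) + 90° + (-15°) = 30°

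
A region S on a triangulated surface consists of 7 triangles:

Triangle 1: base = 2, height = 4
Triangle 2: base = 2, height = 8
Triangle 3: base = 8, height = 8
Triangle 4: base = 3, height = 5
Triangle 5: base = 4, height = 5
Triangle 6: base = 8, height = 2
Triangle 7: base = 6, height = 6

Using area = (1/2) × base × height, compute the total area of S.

(1/2)×2×4 + (1/2)×2×8 + (1/2)×8×8 + (1/2)×3×5 + (1/2)×4×5 + (1/2)×8×2 + (1/2)×6×6 = 87.5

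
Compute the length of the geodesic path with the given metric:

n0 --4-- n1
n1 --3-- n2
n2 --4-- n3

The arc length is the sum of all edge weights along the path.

Arc length = 4 + 3 + 4 = 11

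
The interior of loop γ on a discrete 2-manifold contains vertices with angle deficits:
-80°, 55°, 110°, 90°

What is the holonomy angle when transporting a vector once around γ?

Holonomy = total enclosed curvature = (-80°) + 55° + 110° + 90° = 175°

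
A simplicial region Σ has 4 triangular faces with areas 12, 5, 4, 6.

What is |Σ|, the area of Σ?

12 + 5 + 4 + 6 = 27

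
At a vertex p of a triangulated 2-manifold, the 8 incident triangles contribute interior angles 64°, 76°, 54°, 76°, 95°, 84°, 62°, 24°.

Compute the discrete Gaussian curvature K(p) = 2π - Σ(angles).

Sum of angles = 535°. K = 360° - 535° = -175° = -35π/36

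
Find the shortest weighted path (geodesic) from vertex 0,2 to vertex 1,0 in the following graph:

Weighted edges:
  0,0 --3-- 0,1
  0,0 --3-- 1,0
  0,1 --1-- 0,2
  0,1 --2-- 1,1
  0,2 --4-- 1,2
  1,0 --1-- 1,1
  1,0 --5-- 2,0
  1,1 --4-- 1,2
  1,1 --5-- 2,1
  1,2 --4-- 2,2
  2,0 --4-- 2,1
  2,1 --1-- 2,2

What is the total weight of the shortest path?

Shortest path: 0,2 → 0,1 → 1,1 → 1,0, total weight = 4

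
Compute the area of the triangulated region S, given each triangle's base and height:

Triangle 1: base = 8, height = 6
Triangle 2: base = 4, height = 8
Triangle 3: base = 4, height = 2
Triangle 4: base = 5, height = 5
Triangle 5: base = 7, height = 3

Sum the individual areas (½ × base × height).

(1/2)×8×6 + (1/2)×4×8 + (1/2)×4×2 + (1/2)×5×5 + (1/2)×7×3 = 67.0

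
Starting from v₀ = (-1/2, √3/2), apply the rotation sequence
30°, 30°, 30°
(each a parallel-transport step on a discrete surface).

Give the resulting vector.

Total rotation: 30° + 30° + 30° = 90°. Final vector: (-0.8660, -0.5000)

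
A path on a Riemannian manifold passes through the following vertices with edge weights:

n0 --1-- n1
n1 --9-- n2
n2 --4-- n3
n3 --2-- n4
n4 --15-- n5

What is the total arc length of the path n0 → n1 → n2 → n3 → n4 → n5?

Arc length = 1 + 9 + 4 + 2 + 15 = 31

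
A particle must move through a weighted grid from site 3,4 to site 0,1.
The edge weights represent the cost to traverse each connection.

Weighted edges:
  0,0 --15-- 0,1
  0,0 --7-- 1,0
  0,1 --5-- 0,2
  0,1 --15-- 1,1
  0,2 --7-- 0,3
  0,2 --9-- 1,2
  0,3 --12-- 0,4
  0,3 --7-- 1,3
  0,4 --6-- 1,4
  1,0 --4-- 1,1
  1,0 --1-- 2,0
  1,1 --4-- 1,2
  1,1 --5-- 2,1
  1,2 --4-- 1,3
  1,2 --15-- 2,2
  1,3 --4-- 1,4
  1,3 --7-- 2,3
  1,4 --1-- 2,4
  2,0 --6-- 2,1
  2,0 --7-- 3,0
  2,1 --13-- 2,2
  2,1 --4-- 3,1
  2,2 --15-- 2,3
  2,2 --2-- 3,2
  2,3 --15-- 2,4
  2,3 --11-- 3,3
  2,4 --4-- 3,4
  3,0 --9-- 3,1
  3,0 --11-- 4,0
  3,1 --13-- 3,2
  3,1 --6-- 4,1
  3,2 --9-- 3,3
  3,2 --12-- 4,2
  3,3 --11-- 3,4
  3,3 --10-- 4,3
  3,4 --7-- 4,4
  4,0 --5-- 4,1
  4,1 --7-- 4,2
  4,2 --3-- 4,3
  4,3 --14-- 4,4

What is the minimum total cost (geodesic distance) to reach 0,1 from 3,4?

Shortest path: 3,4 → 2,4 → 1,4 → 1,3 → 1,2 → 0,2 → 0,1, total weight = 27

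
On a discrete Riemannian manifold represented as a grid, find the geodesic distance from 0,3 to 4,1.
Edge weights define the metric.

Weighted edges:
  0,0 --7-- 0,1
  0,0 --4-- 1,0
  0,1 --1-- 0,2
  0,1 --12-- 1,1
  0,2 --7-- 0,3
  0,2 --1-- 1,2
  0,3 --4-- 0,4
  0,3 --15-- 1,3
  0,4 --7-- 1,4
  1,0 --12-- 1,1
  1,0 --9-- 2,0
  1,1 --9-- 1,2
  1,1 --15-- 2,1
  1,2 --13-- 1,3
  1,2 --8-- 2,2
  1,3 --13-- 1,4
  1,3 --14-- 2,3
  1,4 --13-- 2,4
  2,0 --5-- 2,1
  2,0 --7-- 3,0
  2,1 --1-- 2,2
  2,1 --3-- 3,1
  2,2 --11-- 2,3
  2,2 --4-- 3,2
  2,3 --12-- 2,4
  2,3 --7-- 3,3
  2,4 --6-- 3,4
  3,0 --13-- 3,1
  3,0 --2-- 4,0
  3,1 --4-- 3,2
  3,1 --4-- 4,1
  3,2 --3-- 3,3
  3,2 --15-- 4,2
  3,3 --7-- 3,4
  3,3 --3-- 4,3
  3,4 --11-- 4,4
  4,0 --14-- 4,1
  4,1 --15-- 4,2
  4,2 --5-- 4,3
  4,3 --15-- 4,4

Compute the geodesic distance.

Shortest path: 0,3 → 0,2 → 1,2 → 2,2 → 2,1 → 3,1 → 4,1, total weight = 24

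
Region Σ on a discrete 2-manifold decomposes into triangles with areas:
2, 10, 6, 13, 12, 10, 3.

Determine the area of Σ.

2 + 10 + 6 + 13 + 12 + 10 + 3 = 56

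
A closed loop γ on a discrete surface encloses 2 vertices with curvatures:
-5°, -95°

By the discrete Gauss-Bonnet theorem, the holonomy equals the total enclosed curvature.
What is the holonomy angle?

Holonomy = total enclosed curvature = (-5°) + (-95°) = -100°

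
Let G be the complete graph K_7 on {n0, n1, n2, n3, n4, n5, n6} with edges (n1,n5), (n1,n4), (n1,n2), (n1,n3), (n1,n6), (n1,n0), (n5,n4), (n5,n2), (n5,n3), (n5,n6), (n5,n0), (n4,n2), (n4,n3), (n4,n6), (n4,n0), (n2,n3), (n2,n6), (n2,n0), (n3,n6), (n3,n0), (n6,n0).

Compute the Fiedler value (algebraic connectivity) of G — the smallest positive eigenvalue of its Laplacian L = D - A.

For the complete graph K_n, L = nI − J (J = all-ones matrix). J has eigenvalues n (once, eigenvector 𝟙) and 0 (multiplicity n−1), so L has eigenvalues 0 (once) and n (multiplicity n−1). Here n = 7: eigenvalue 0 once and 7 with multiplicity 6.
Laplacian eigenvalues: [0.0, 7.0, 7.0, 7.0, 7.0, 7.0, 7.0]. Algebraic connectivity (smallest non-zero eigenvalue) = 7.0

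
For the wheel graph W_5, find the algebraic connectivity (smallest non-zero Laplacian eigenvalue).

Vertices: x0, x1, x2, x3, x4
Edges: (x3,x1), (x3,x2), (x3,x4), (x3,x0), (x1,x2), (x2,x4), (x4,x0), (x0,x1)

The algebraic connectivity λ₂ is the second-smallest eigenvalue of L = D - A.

The wheel W_5 is the join K_1 ∨ C_4 (a hub joined to every vertex of a cycle of length 4). For a join G ∨ H (G on p vertices, H on q vertices) the Laplacian spectrum is 0, p+q, the eigenvalues of L(G) other than one 0 each shifted by +q, and the eigenvalues of L(H) other than one 0 each shifted by +p. With G = K_1 (p = 1, nothing left after dropping its 0) and H = C_4 (q = 4, eigenvalues 2 − 2cos(2πk/4), k = 0, …, 3; drop k = 0), the spectrum of W_5 is 0, 5, and 1 + (2 − 2cos(2πk/4)) = 3 − 2cos(2πk/4) for k = 1, …, 3:
k=1: 3 − 2cos(π/2) = 3.0; k=2: 3 − 2cos(π) = 5.0; k=3: 3 − 2cos(3π/2) = 3.0.
Laplacian eigenvalues: [0.0, 3.0, 3.0, 5.0, 5.0]. Algebraic connectivity (smallest non-zero eigenvalue) = 3.0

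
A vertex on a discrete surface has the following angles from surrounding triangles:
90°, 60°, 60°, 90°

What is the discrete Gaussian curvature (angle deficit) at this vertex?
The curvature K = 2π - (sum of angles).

Sum of angles = 300°. K = 360° - 300° = 60°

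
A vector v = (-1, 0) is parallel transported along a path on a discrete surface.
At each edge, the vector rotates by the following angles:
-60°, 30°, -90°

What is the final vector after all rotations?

Total rotation: (-60°) + 30° + (-90°) = -120°. Final vector: (0.5000, 0.8660)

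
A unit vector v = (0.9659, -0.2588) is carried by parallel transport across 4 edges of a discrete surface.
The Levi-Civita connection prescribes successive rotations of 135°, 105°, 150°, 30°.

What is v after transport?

Total rotation: 135° + 105° + 150° + 30° = 420° ≡ 60° (mod 360°). Final vector: (0.7071, 0.7071)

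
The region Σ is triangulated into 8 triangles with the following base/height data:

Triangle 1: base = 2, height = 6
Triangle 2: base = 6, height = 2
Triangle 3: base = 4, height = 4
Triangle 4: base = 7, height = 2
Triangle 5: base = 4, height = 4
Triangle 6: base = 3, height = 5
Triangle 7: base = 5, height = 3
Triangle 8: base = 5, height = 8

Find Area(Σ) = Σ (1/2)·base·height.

(1/2)×2×6 + (1/2)×6×2 + (1/2)×4×4 + (1/2)×7×2 + (1/2)×4×4 + (1/2)×3×5 + (1/2)×5×3 + (1/2)×5×8 = 70.0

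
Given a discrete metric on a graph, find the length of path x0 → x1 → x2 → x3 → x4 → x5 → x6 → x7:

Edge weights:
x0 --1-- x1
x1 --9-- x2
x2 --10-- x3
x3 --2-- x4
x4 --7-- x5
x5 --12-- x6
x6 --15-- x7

Arc length = 1 + 9 + 10 + 2 + 7 + 12 + 15 = 56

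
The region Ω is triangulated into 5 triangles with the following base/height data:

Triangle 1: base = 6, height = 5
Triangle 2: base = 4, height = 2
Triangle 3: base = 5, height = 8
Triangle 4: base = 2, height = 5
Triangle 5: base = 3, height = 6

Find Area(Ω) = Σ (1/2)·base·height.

(1/2)×6×5 + (1/2)×4×2 + (1/2)×5×8 + (1/2)×2×5 + (1/2)×3×6 = 53.0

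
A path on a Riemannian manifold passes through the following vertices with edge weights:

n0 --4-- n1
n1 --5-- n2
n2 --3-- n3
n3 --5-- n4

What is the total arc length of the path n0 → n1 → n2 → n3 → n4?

Arc length = 4 + 5 + 3 + 5 = 17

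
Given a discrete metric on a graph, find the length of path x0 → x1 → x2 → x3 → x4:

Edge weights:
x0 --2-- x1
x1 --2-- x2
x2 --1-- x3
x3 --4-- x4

Arc length = 2 + 2 + 1 + 4 = 9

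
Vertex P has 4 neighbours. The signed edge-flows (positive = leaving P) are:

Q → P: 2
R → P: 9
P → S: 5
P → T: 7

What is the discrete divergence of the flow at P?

Divergence = sum of outgoing flows = (-2) + (-9) + 5 + 7 = 1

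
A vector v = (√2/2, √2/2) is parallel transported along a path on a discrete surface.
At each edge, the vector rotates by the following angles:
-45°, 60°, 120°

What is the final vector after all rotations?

Total rotation: (-45°) + 60° + 120° = 135°. Final vector: (-1, 0)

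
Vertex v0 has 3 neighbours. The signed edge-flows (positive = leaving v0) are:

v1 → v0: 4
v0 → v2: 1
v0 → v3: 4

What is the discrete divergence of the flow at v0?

Divergence = sum of outgoing flows = (-4) + 1 + 4 = 1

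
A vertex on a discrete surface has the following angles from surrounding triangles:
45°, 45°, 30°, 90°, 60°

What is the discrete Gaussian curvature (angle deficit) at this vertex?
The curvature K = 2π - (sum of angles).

Sum of angles = 270°. K = 360° - 270° = 90°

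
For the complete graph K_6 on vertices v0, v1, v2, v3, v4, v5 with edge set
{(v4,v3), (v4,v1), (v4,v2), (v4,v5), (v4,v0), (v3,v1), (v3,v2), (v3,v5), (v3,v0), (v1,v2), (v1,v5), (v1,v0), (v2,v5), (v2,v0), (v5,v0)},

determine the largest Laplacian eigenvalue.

For the complete graph K_n, L = nI − J (J = all-ones matrix). J has eigenvalues n (once, eigenvector 𝟙) and 0 (multiplicity n−1), so L has eigenvalues 0 (once) and n (multiplicity n−1). Here n = 6: eigenvalue 0 once and 6 with multiplicity 5.
Laplacian eigenvalues: [0.0, 6.0, 6.0, 6.0, 6.0, 6.0]. Largest eigenvalue (spectral radius) = 6.0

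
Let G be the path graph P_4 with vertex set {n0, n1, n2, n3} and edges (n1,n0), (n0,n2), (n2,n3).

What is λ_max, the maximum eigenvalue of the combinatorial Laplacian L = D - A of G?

The path graph P_n has Laplacian eigenvalues λ_k = 2 − 2cos(kπ/n), k = 0, 1, …, n−1. Here n = 4:
k=0: 2 − 2cos(0) = 0.0; k=1: 2 − 2cos(π/4) = 0.5858; k=2: 2 − 2cos(π/2) = 2.0; k=3: 2 − 2cos(3π/4) = 3.4142.
Laplacian eigenvalues: [0.0, 0.5858, 2.0, 3.4142]. Largest eigenvalue (spectral radius) = 3.4142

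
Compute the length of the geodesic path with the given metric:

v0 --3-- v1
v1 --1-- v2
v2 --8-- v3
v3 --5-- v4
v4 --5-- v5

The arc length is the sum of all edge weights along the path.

Arc length = 3 + 1 + 8 + 5 + 5 = 22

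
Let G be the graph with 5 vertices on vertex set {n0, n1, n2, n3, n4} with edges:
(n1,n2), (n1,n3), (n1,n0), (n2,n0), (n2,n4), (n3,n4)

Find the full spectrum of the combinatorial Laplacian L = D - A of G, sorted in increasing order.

Degrees: deg(n0) = 2, deg(n1) = 3, deg(n2) = 3, deg(n3) = 2, deg(n4) = 2.
L = D − A with rows/columns ordered (n0, n1, n2, n3, n4):
  [ 2, -1, -1,  0,  0]
  [-1,  3, -1, -1,  0]
  [-1, -1,  3,  0, -1]
  [ 0, -1,  0,  2, -1]
  [ 0,  0, -1, -1,  2]
Characteristic polynomial: det(λI − L) = λ(λ² − 5λ + 5)(λ² − 7λ + 11).
Roots: λ = 0; (λ² − 5λ + 5) = 0 ⇒ λ = (5 ± √5)/2 ≈ 1.382, 3.618; (λ² − 7λ + 11) = 0 ⇒ λ = (7 ± √5)/2 ≈ 2.382, 4.618.
(Check: the roots sum (with multiplicity) to 12, matching trace L = Σdeg = 2·6 = 12.)
Laplacian eigenvalues (increasing order): [0.0, 1.382, 2.382, 3.618, 4.618]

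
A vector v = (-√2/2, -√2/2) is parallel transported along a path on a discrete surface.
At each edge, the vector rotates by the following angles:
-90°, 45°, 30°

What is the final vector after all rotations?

Total rotation: (-90°) + 45° + 30° = -15°. Final vector: (-0.8660, -0.5000)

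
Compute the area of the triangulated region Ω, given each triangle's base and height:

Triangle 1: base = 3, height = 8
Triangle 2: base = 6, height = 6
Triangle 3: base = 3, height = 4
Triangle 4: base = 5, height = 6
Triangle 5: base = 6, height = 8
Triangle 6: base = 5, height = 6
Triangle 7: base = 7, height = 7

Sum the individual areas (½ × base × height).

(1/2)×3×8 + (1/2)×6×6 + (1/2)×3×4 + (1/2)×5×6 + (1/2)×6×8 + (1/2)×5×6 + (1/2)×7×7 = 114.5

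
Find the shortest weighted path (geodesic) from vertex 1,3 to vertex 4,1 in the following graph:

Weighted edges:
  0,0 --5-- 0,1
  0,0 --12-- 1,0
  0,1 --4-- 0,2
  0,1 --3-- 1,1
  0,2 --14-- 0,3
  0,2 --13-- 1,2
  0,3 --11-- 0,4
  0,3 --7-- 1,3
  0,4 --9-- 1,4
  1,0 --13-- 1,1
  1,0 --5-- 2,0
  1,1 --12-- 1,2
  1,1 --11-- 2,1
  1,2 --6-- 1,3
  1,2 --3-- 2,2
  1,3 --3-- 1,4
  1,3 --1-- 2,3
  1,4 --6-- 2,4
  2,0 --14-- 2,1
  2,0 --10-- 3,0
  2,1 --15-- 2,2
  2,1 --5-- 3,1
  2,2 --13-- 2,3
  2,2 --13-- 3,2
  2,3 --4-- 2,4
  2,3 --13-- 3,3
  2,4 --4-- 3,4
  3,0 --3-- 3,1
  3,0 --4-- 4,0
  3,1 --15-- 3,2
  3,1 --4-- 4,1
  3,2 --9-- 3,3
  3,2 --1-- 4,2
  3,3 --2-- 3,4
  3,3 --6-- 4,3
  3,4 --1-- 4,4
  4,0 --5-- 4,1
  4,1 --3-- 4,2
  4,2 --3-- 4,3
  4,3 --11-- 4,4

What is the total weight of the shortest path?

Shortest path: 1,3 → 2,3 → 2,4 → 3,4 → 3,3 → 4,3 → 4,2 → 4,1, total weight = 23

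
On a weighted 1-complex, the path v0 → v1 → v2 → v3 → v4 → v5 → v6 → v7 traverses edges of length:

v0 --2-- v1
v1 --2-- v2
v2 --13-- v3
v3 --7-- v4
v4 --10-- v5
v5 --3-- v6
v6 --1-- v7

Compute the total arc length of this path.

Arc length = 2 + 2 + 13 + 7 + 10 + 3 + 1 = 38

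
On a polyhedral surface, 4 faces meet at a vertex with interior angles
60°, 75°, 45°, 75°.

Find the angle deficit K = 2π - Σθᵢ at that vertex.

Sum of angles = 255°. K = 360° - 255° = 105° = 7π/12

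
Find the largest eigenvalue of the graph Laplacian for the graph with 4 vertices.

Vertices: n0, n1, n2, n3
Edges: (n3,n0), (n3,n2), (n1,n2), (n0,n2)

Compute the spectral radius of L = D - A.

Degrees: deg(n0) = 2, deg(n1) = 1, deg(n2) = 3, deg(n3) = 2.
L = D − A with rows/columns ordered (n0, n1, n2, n3):
  [ 2,  0, -1, -1]
  [ 0,  1, -1,  0]
  [-1, -1,  3, -1]
  [-1,  0, -1,  2]
Characteristic polynomial: det(λI − L) = λ(λ − 1)(λ − 3)(λ − 4).
Roots: λ = 0; (λ − 1) = 0 ⇒ λ = 1; (λ − 3) = 0 ⇒ λ = 3; (λ − 4) = 0 ⇒ λ = 4.
(Check: the roots sum (with multiplicity) to 8, matching trace L = Σdeg = 2·4 = 8.)
Laplacian eigenvalues: [0.0, 1.0, 3.0, 4.0]. Largest eigenvalue (spectral radius) = 4.0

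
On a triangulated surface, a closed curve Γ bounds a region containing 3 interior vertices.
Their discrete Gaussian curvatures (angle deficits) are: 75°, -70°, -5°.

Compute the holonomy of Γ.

Holonomy = total enclosed curvature = 75° + (-70°) + (-5°) = 0°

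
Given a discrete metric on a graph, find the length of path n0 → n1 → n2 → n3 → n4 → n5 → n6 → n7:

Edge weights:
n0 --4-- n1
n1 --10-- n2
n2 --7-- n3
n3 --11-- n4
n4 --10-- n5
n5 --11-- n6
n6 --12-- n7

Arc length = 4 + 10 + 7 + 11 + 10 + 11 + 12 = 65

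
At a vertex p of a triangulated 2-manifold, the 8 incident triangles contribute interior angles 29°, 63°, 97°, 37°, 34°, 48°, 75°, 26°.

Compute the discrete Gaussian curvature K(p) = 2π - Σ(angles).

Sum of angles = 409°. K = 360° - 409° = -49° = -49π/180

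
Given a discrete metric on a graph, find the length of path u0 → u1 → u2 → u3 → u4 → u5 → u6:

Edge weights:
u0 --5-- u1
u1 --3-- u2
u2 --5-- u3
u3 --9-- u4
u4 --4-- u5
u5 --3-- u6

Arc length = 5 + 3 + 5 + 9 + 4 + 3 = 29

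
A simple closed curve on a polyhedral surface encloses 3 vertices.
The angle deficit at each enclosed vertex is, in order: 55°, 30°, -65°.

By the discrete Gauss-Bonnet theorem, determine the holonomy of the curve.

Holonomy = total enclosed curvature = 55° + 30° + (-65°) = 20°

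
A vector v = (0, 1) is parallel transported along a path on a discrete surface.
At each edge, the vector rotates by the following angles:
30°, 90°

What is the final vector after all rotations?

Total rotation: 30° + 90° = 120°. Final vector: (-0.8660, -0.5000)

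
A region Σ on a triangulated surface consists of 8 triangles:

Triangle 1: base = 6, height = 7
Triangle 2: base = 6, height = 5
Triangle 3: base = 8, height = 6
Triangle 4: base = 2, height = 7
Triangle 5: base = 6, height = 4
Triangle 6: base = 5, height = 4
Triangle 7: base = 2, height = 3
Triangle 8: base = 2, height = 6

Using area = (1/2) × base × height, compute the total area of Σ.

(1/2)×6×7 + (1/2)×6×5 + (1/2)×8×6 + (1/2)×2×7 + (1/2)×6×4 + (1/2)×5×4 + (1/2)×2×3 + (1/2)×2×6 = 98.0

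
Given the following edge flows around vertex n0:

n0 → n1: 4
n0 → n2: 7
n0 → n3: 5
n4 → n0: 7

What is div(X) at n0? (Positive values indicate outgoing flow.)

Divergence = sum of outgoing flows = 4 + 7 + 5 + (-7) = 9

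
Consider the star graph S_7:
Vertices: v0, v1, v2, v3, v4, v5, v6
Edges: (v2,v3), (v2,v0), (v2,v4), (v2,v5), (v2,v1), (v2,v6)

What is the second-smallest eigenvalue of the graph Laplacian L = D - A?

The star S_7 is the complete bipartite graph K_{1,6} (one hub of degree 6, 6 leaves of degree 1). The Laplacian spectrum of K_{p,q} is 0, p (multiplicity q−1), q (multiplicity p−1), p+q. With p = 1, q = 6: 0 once, 1 with multiplicity 5, and 7 once. (Check: trace L = sum of degrees = 12 = 5·1 + 7.)
Laplacian eigenvalues: [0.0, 1.0, 1.0, 1.0, 1.0, 1.0, 7.0]. Algebraic connectivity (smallest non-zero eigenvalue) = 1.0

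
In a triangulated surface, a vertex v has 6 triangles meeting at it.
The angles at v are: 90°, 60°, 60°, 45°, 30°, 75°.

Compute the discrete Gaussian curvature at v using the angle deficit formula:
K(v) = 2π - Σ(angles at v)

Sum of angles = 360°. K = 360° - 360° = 0° = 0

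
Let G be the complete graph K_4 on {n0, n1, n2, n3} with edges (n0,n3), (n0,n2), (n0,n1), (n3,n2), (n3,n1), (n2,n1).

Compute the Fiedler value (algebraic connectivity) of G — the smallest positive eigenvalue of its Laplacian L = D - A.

For the complete graph K_n, L = nI − J (J = all-ones matrix). J has eigenvalues n (once, eigenvector 𝟙) and 0 (multiplicity n−1), so L has eigenvalues 0 (once) and n (multiplicity n−1). Here n = 4: eigenvalue 0 once and 4 with multiplicity 3.
Laplacian eigenvalues: [0.0, 4.0, 4.0, 4.0]. Algebraic connectivity (smallest non-zero eigenvalue) = 4.0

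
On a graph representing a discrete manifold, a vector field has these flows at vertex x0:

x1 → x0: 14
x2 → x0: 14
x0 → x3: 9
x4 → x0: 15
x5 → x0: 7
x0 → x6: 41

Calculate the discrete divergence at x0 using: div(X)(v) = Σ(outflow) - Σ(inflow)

Divergence = sum of outgoing flows = (-14) + (-14) + 9 + (-15) + (-7) + 41 = 0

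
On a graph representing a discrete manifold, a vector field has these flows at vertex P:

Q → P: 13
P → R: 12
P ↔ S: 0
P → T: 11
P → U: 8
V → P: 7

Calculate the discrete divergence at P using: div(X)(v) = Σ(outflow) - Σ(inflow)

Divergence = sum of outgoing flows = (-13) + 12 + 0 + 11 + 8 + (-7) = 11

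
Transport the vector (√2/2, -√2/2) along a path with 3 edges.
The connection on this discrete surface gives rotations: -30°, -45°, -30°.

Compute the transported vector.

Total rotation: (-30°) + (-45°) + (-30°) = -105°. Final vector: (-0.8660, -0.5000)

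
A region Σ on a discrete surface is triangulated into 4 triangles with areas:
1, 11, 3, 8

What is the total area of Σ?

1 + 11 + 3 + 8 = 23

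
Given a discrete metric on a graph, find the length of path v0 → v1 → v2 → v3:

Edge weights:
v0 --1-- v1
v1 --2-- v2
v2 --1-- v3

Arc length = 1 + 2 + 1 = 4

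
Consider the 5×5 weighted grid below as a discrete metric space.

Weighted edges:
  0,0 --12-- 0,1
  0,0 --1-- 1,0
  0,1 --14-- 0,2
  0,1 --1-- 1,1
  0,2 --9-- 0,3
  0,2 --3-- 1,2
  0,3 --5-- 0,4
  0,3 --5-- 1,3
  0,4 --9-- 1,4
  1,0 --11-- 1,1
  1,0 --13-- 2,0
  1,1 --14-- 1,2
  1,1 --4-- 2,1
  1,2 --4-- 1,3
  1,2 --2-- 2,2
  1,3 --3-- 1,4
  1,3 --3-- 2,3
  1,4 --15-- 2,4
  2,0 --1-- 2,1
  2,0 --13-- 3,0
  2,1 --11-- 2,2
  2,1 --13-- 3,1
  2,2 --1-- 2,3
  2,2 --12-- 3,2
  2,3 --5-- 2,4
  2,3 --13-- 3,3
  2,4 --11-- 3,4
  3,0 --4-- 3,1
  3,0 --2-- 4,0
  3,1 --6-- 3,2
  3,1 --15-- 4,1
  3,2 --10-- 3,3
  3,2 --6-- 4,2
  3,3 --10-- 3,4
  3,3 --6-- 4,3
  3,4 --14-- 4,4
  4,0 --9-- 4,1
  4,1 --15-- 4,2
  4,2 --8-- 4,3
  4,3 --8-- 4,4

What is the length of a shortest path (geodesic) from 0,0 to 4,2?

Shortest path: 0,0 → 1,0 → 2,0 → 2,1 → 3,1 → 3,2 → 4,2, total weight = 40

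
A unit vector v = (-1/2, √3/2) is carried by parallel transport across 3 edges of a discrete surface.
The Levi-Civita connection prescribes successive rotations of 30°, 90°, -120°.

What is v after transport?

Total rotation: 30° + 90° + (-120°) = 0°. Final vector: (-0.5000, 0.8660)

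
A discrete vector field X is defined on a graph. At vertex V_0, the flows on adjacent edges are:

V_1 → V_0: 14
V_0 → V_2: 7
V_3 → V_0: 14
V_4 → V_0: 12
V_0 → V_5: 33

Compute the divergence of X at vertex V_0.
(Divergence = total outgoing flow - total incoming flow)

Divergence = sum of outgoing flows = (-14) + 7 + (-14) + (-12) + 33 = 0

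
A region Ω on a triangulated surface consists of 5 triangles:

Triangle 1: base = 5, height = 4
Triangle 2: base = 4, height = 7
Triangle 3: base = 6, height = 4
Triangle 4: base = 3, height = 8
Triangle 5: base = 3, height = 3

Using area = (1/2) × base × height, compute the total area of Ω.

(1/2)×5×4 + (1/2)×4×7 + (1/2)×6×4 + (1/2)×3×8 + (1/2)×3×3 = 52.5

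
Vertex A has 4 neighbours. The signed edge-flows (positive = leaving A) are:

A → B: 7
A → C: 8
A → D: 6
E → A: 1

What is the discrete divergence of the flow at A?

Divergence = sum of outgoing flows = 7 + 8 + 6 + (-1) = 20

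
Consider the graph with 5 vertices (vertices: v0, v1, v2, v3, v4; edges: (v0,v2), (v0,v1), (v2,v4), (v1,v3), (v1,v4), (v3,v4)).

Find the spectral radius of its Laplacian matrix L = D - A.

Degrees: deg(v0) = 2, deg(v1) = 3, deg(v2) = 2, deg(v3) = 2, deg(v4) = 3.
L = D − A with rows/columns ordered (v0, v1, v2, v3, v4):
  [ 2, -1, -1,  0,  0]
  [-1,  3,  0, -1, -1]
  [-1,  0,  2,  0, -1]
  [ 0, -1,  0,  2, -1]
  [ 0, -1, -1, -1,  3]
Characteristic polynomial: det(λI − L) = λ(λ² − 5λ + 5)(λ² − 7λ + 11).
Roots: λ = 0; (λ² − 5λ + 5) = 0 ⇒ λ = (5 ± √5)/2 ≈ 1.382, 3.618; (λ² − 7λ + 11) = 0 ⇒ λ = (7 ± √5)/2 ≈ 2.382, 4.618.
(Check: the roots sum (with multiplicity) to 12, matching trace L = Σdeg = 2·6 = 12.)
Laplacian eigenvalues: [0.0, 1.382, 2.382, 3.618, 4.618]. Largest eigenvalue (spectral radius) = 4.618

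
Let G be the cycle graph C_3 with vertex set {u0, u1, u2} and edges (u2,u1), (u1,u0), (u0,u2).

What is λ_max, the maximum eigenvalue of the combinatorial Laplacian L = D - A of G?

The cycle graph C_n has Laplacian eigenvalues λ_k = 2 − 2cos(2πk/n), k = 0, 1, …, n−1. Here n = 3:
k=0: 2 − 2cos(0) = 0.0; k=1: 2 − 2cos(2π/3) = 3.0; k=2: 2 − 2cos(4π/3) = 3.0.
Laplacian eigenvalues: [0.0, 3.0, 3.0]. Largest eigenvalue (spectral radius) = 3.0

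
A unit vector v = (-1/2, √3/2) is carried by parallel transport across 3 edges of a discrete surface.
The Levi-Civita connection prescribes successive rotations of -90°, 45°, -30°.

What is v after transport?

Total rotation: (-90°) + 45° + (-30°) = -75°. Final vector: (0.7071, 0.7071)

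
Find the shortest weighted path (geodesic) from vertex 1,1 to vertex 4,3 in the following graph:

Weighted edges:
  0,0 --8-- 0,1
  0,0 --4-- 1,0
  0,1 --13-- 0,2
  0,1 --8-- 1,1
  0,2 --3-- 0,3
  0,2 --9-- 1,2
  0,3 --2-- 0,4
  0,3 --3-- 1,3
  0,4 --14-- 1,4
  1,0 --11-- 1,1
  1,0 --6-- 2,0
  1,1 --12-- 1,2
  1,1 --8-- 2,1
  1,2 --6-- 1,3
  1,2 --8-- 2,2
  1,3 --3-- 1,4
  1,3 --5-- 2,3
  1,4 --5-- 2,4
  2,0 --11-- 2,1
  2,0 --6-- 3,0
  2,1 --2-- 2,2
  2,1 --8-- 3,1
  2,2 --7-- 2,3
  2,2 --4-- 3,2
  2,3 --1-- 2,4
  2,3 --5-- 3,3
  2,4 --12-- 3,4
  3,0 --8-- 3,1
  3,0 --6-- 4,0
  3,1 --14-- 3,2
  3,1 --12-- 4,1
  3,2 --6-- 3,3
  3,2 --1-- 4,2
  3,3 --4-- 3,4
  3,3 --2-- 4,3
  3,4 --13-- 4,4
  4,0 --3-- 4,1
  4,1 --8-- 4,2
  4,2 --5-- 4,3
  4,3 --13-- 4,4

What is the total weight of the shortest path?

Shortest path: 1,1 → 2,1 → 2,2 → 3,2 → 4,2 → 4,3, total weight = 20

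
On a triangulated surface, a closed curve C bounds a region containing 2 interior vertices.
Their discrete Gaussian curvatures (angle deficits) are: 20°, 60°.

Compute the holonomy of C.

Holonomy = total enclosed curvature = 20° + 60° = 80°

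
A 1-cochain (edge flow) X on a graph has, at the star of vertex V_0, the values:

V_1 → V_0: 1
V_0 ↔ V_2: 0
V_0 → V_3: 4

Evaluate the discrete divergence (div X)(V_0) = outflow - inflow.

Divergence = sum of outgoing flows = (-1) + 0 + 4 = 3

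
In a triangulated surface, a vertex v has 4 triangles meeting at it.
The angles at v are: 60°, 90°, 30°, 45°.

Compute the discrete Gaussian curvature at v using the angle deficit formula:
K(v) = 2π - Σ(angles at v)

Sum of angles = 225°. K = 360° - 225° = 135°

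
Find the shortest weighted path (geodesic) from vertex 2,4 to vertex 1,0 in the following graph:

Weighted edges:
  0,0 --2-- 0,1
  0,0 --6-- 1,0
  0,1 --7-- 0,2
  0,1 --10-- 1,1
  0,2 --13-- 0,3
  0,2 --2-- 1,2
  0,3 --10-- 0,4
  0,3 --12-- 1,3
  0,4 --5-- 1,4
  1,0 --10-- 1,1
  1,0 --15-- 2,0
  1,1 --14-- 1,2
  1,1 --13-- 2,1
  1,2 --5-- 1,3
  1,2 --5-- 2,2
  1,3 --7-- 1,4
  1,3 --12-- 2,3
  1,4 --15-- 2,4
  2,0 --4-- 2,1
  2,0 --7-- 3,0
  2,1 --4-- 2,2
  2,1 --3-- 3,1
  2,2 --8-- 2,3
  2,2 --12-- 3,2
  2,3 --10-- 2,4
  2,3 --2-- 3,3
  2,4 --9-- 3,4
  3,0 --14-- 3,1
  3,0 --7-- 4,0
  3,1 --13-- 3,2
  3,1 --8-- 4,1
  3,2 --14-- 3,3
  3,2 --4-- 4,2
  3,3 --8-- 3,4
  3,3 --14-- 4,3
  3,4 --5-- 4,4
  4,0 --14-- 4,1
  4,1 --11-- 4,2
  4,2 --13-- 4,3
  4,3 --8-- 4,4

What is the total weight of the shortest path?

Shortest path: 2,4 → 2,3 → 2,2 → 1,2 → 0,2 → 0,1 → 0,0 → 1,0, total weight = 40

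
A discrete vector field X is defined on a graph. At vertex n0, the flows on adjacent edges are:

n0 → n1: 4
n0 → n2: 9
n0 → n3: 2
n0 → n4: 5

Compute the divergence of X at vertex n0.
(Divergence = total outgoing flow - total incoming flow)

Divergence = sum of outgoing flows = 4 + 9 + 2 + 5 = 20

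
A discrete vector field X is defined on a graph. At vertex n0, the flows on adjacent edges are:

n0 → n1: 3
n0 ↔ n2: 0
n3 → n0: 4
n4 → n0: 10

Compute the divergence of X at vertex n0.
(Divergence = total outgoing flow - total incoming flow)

Divergence = sum of outgoing flows = 3 + 0 + (-4) + (-10) = -11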